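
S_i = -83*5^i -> [-83, -415, -2075, -10375, -51875]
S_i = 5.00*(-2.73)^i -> [5.0, -13.65, 37.26, -101.73, 277.73]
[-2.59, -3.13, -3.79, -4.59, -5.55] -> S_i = -2.59*1.21^i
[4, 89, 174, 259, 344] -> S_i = 4 + 85*i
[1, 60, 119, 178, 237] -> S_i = 1 + 59*i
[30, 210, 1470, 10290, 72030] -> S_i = 30*7^i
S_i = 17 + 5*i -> [17, 22, 27, 32, 37]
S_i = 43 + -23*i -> [43, 20, -3, -26, -49]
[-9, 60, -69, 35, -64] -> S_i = Random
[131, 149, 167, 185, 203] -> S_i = 131 + 18*i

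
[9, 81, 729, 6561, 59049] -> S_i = 9*9^i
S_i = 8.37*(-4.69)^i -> [8.37, -39.26, 184.11, -863.46, 4049.64]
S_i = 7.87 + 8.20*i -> [7.87, 16.07, 24.27, 32.47, 40.67]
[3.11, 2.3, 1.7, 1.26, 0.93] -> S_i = 3.11*0.74^i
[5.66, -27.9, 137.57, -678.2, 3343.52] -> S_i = 5.66*(-4.93)^i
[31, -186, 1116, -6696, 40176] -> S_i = 31*-6^i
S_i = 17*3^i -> [17, 51, 153, 459, 1377]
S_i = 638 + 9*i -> [638, 647, 656, 665, 674]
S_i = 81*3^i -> [81, 243, 729, 2187, 6561]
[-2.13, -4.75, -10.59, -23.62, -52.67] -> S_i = -2.13*2.23^i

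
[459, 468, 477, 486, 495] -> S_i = 459 + 9*i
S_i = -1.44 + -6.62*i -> [-1.44, -8.06, -14.68, -21.3, -27.92]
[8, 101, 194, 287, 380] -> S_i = 8 + 93*i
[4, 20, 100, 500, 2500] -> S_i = 4*5^i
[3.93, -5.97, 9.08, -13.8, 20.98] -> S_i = 3.93*(-1.52)^i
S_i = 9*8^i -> [9, 72, 576, 4608, 36864]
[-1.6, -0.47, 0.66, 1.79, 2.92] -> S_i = -1.60 + 1.13*i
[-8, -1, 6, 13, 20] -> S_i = -8 + 7*i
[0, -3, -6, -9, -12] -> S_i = 0 + -3*i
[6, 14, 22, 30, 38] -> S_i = 6 + 8*i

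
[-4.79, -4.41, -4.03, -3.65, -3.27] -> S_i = -4.79 + 0.38*i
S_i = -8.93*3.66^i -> [-8.93, -32.68, -119.62, -437.82, -1602.42]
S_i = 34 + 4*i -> [34, 38, 42, 46, 50]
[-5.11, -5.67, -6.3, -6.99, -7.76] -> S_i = -5.11*1.11^i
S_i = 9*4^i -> [9, 36, 144, 576, 2304]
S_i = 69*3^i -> [69, 207, 621, 1863, 5589]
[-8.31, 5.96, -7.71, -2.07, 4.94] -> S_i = Random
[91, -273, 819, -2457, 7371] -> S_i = 91*-3^i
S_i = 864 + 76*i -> [864, 940, 1016, 1092, 1168]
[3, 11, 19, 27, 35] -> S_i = 3 + 8*i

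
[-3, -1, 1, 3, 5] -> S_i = -3 + 2*i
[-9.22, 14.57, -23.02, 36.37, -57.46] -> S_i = -9.22*(-1.58)^i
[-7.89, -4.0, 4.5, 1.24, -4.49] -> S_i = Random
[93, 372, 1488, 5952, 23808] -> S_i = 93*4^i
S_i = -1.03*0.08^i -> [-1.03, -0.08, -0.01, -0.0, -0.0]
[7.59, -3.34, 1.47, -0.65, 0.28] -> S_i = 7.59*(-0.44)^i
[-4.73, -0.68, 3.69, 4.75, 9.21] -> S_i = Random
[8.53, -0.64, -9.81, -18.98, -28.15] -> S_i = 8.53 + -9.17*i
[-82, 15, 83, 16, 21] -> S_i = Random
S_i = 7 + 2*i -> [7, 9, 11, 13, 15]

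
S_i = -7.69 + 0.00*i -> [-7.69, -7.69, -7.69, -7.69, -7.69]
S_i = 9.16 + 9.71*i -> [9.16, 18.87, 28.58, 38.29, 48.0]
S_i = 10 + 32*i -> [10, 42, 74, 106, 138]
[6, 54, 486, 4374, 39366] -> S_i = 6*9^i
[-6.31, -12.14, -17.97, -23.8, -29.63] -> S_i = -6.31 + -5.83*i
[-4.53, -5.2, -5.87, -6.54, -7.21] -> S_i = -4.53 + -0.67*i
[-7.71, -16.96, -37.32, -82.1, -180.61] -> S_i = -7.71*2.20^i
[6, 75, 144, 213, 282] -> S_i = 6 + 69*i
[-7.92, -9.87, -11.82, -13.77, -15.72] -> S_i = -7.92 + -1.95*i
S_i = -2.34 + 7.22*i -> [-2.34, 4.88, 12.1, 19.32, 26.54]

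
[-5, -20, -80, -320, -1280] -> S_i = -5*4^i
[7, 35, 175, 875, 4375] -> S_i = 7*5^i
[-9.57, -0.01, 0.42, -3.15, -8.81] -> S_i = Random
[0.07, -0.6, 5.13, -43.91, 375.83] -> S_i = 0.07*(-8.56)^i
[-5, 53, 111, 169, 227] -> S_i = -5 + 58*i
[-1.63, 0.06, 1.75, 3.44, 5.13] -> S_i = -1.63 + 1.69*i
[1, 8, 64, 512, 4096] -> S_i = 1*8^i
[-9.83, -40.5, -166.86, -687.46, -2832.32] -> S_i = -9.83*4.12^i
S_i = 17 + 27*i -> [17, 44, 71, 98, 125]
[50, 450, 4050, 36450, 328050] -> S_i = 50*9^i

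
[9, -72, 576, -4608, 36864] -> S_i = 9*-8^i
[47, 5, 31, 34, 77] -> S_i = Random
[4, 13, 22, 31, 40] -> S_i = 4 + 9*i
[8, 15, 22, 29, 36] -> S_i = 8 + 7*i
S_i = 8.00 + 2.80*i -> [8.0, 10.8, 13.6, 16.4, 19.2]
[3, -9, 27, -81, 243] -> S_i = 3*-3^i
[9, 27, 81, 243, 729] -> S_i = 9*3^i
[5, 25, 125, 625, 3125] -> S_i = 5*5^i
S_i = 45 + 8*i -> [45, 53, 61, 69, 77]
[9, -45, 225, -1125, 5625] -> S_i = 9*-5^i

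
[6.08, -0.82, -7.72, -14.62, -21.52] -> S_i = 6.08 + -6.90*i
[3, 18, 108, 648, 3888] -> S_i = 3*6^i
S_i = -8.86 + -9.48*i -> [-8.86, -18.34, -27.82, -37.3, -46.78]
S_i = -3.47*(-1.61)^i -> [-3.47, 5.59, -8.99, 14.48, -23.31]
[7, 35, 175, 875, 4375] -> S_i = 7*5^i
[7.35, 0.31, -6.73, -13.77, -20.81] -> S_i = 7.35 + -7.04*i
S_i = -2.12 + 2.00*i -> [-2.12, -0.12, 1.88, 3.88, 5.88]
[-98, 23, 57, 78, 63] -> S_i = Random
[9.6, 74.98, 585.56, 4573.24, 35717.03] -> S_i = 9.60*7.81^i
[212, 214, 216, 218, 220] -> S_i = 212 + 2*i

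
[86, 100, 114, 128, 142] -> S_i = 86 + 14*i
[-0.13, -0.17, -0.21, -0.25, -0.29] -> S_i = -0.13 + -0.04*i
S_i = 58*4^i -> [58, 232, 928, 3712, 14848]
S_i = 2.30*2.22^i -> [2.3, 5.11, 11.34, 25.16, 55.86]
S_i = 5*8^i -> [5, 40, 320, 2560, 20480]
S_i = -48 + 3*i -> [-48, -45, -42, -39, -36]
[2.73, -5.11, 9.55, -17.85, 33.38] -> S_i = 2.73*(-1.87)^i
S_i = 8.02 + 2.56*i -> [8.02, 10.58, 13.14, 15.7, 18.26]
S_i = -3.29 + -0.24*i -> [-3.29, -3.53, -3.77, -4.01, -4.25]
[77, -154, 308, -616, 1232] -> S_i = 77*-2^i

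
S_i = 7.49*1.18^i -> [7.49, 8.84, 10.43, 12.31, 14.52]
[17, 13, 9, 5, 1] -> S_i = 17 + -4*i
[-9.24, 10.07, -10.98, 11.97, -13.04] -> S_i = -9.24*(-1.09)^i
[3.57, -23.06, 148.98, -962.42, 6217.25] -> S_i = 3.57*(-6.46)^i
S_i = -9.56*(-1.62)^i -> [-9.56, 15.49, -25.09, 40.64, -65.84]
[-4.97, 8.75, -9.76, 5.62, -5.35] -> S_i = Random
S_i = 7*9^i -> [7, 63, 567, 5103, 45927]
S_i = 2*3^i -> [2, 6, 18, 54, 162]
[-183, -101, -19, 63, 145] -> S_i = -183 + 82*i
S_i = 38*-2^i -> [38, -76, 152, -304, 608]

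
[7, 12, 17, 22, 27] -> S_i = 7 + 5*i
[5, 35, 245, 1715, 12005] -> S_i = 5*7^i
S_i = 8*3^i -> [8, 24, 72, 216, 648]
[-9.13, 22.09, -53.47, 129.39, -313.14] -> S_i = -9.13*(-2.42)^i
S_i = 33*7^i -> [33, 231, 1617, 11319, 79233]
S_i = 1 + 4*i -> [1, 5, 9, 13, 17]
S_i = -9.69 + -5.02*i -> [-9.69, -14.71, -19.73, -24.75, -29.77]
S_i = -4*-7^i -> [-4, 28, -196, 1372, -9604]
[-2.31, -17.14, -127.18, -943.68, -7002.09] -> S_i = -2.31*7.42^i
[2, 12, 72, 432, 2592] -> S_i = 2*6^i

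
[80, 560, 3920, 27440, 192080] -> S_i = 80*7^i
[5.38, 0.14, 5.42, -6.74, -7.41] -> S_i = Random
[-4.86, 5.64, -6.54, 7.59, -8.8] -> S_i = -4.86*(-1.16)^i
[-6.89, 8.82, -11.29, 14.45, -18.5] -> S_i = -6.89*(-1.28)^i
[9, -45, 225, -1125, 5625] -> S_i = 9*-5^i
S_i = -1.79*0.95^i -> [-1.79, -1.7, -1.62, -1.53, -1.46]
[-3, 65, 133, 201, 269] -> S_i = -3 + 68*i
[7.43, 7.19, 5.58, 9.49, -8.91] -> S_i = Random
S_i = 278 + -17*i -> [278, 261, 244, 227, 210]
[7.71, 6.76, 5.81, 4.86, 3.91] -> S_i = 7.71 + -0.95*i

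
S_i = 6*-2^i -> [6, -12, 24, -48, 96]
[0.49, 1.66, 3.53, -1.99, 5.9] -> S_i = Random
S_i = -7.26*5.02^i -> [-7.26, -36.45, -182.95, -918.43, -4610.54]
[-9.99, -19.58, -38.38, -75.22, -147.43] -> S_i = -9.99*1.96^i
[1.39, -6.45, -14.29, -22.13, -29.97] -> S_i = 1.39 + -7.84*i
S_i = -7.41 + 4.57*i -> [-7.41, -2.84, 1.73, 6.3, 10.87]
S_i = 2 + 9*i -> [2, 11, 20, 29, 38]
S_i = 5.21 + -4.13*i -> [5.21, 1.08, -3.05, -7.18, -11.31]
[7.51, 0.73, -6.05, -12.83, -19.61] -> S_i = 7.51 + -6.78*i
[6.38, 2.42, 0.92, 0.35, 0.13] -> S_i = 6.38*0.38^i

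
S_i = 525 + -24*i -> [525, 501, 477, 453, 429]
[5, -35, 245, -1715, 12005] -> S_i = 5*-7^i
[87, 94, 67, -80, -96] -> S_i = Random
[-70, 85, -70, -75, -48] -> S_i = Random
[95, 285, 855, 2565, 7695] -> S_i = 95*3^i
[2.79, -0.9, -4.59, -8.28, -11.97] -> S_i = 2.79 + -3.69*i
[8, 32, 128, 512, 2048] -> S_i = 8*4^i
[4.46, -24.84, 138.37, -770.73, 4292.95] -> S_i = 4.46*(-5.57)^i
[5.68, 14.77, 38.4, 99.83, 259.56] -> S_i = 5.68*2.60^i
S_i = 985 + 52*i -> [985, 1037, 1089, 1141, 1193]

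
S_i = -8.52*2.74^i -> [-8.52, -23.34, -63.96, -175.26, -480.22]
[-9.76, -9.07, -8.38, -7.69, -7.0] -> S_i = -9.76 + 0.69*i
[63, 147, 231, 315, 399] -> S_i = 63 + 84*i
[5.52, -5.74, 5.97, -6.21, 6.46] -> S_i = 5.52*(-1.04)^i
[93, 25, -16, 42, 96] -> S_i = Random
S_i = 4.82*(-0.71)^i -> [4.82, -3.42, 2.43, -1.73, 1.22]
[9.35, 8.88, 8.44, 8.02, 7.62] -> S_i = 9.35*0.95^i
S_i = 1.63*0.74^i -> [1.63, 1.21, 0.89, 0.66, 0.49]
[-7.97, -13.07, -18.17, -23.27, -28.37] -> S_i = -7.97 + -5.10*i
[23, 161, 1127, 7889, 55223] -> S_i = 23*7^i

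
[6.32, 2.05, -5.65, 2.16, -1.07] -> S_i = Random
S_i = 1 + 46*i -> [1, 47, 93, 139, 185]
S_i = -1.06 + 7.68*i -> [-1.06, 6.62, 14.3, 21.98, 29.66]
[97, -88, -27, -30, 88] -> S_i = Random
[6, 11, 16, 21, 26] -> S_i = 6 + 5*i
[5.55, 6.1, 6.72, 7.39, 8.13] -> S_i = 5.55*1.10^i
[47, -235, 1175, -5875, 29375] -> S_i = 47*-5^i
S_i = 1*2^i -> [1, 2, 4, 8, 16]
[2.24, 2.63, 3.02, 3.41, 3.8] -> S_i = 2.24 + 0.39*i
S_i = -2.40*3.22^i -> [-2.4, -7.73, -24.88, -80.13, -258.01]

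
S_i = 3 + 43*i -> [3, 46, 89, 132, 175]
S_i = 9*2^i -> [9, 18, 36, 72, 144]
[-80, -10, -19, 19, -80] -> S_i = Random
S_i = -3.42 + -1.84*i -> [-3.42, -5.26, -7.1, -8.94, -10.78]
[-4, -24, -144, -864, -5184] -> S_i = -4*6^i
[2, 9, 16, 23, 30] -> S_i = 2 + 7*i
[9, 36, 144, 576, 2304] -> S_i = 9*4^i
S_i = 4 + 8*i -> [4, 12, 20, 28, 36]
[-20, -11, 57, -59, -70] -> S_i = Random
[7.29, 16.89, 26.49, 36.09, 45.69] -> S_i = 7.29 + 9.60*i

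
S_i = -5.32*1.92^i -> [-5.32, -10.21, -19.61, -37.65, -72.3]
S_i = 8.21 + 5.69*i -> [8.21, 13.9, 19.59, 25.28, 30.97]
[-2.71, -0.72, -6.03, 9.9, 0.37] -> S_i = Random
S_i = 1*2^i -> [1, 2, 4, 8, 16]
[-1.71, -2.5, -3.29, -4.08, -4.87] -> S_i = -1.71 + -0.79*i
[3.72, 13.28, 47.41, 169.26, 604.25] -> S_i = 3.72*3.57^i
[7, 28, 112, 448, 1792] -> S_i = 7*4^i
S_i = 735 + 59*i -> [735, 794, 853, 912, 971]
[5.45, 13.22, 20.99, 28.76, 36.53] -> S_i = 5.45 + 7.77*i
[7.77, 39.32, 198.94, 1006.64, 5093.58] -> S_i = 7.77*5.06^i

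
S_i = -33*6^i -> [-33, -198, -1188, -7128, -42768]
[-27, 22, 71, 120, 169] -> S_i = -27 + 49*i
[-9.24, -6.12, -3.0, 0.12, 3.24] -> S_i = -9.24 + 3.12*i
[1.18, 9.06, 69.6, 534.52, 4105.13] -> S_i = 1.18*7.68^i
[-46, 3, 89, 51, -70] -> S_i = Random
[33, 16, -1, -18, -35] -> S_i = 33 + -17*i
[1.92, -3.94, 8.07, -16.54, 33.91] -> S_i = 1.92*(-2.05)^i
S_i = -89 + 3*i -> [-89, -86, -83, -80, -77]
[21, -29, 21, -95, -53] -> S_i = Random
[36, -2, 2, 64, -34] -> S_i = Random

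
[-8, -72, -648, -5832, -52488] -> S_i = -8*9^i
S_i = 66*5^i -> [66, 330, 1650, 8250, 41250]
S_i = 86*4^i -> [86, 344, 1376, 5504, 22016]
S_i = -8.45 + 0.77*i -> [-8.45, -7.68, -6.91, -6.14, -5.37]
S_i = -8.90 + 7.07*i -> [-8.9, -1.83, 5.24, 12.31, 19.38]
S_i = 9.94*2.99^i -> [9.94, 29.72, 88.86, 265.71, 794.46]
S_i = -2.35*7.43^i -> [-2.35, -17.46, -129.73, -963.91, -7161.82]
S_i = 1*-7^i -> [1, -7, 49, -343, 2401]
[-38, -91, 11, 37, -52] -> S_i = Random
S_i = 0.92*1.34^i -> [0.92, 1.23, 1.65, 2.21, 2.97]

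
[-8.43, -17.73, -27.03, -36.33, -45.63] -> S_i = -8.43 + -9.30*i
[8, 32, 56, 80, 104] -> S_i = 8 + 24*i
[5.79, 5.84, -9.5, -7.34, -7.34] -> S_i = Random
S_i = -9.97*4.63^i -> [-9.97, -46.16, -213.73, -989.55, -4581.62]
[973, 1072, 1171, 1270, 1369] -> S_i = 973 + 99*i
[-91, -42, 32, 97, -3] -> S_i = Random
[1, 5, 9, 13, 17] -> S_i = 1 + 4*i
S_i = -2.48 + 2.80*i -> [-2.48, 0.32, 3.12, 5.92, 8.72]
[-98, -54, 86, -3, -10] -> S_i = Random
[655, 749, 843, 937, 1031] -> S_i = 655 + 94*i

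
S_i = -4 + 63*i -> [-4, 59, 122, 185, 248]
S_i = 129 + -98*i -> [129, 31, -67, -165, -263]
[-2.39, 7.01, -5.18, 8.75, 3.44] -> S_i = Random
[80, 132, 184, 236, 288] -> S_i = 80 + 52*i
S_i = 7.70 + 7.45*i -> [7.7, 15.15, 22.6, 30.05, 37.5]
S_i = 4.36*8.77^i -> [4.36, 38.24, 335.34, 2940.93, 25791.99]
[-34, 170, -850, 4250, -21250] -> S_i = -34*-5^i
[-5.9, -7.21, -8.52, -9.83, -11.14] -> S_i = -5.90 + -1.31*i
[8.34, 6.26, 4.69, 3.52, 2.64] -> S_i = 8.34*0.75^i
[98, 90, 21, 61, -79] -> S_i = Random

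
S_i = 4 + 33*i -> [4, 37, 70, 103, 136]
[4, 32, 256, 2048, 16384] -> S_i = 4*8^i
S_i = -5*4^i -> [-5, -20, -80, -320, -1280]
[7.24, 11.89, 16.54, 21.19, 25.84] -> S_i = 7.24 + 4.65*i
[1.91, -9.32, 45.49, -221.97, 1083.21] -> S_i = 1.91*(-4.88)^i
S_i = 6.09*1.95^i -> [6.09, 11.88, 23.16, 45.16, 88.06]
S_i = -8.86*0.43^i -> [-8.86, -3.81, -1.64, -0.7, -0.3]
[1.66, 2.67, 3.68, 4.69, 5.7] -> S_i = 1.66 + 1.01*i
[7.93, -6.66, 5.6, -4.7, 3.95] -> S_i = 7.93*(-0.84)^i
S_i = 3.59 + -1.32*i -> [3.59, 2.27, 0.95, -0.37, -1.69]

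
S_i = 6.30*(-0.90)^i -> [6.3, -5.67, 5.1, -4.59, 4.13]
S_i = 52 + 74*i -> [52, 126, 200, 274, 348]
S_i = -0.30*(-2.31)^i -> [-0.3, 0.69, -1.6, 3.7, -8.54]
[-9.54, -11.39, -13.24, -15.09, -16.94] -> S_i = -9.54 + -1.85*i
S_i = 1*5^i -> [1, 5, 25, 125, 625]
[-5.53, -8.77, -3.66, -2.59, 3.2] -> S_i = Random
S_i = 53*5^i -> [53, 265, 1325, 6625, 33125]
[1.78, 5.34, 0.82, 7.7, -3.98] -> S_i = Random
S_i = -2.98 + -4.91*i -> [-2.98, -7.89, -12.8, -17.71, -22.62]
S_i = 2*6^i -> [2, 12, 72, 432, 2592]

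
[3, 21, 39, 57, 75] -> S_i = 3 + 18*i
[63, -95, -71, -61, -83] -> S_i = Random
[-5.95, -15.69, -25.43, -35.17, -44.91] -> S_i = -5.95 + -9.74*i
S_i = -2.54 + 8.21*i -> [-2.54, 5.67, 13.88, 22.09, 30.3]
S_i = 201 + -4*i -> [201, 197, 193, 189, 185]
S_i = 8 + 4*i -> [8, 12, 16, 20, 24]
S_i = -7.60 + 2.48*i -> [-7.6, -5.12, -2.64, -0.16, 2.32]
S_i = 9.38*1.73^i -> [9.38, 16.23, 28.07, 48.57, 84.02]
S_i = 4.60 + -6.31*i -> [4.6, -1.71, -8.02, -14.33, -20.64]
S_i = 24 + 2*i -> [24, 26, 28, 30, 32]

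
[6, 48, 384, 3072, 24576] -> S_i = 6*8^i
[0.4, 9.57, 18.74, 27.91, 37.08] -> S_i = 0.40 + 9.17*i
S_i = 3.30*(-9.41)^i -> [3.3, -31.05, 292.21, -2749.68, 25874.53]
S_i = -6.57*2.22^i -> [-6.57, -14.59, -32.38, -71.88, -159.58]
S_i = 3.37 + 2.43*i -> [3.37, 5.8, 8.23, 10.66, 13.09]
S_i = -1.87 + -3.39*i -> [-1.87, -5.26, -8.65, -12.04, -15.43]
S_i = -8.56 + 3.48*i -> [-8.56, -5.08, -1.6, 1.88, 5.36]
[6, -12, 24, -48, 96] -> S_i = 6*-2^i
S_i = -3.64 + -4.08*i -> [-3.64, -7.72, -11.8, -15.88, -19.96]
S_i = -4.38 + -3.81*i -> [-4.38, -8.19, -12.0, -15.81, -19.62]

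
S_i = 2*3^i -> [2, 6, 18, 54, 162]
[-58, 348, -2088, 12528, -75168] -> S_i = -58*-6^i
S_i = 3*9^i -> [3, 27, 243, 2187, 19683]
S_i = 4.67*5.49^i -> [4.67, 25.64, 140.75, 772.74, 4242.35]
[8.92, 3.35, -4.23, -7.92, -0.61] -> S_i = Random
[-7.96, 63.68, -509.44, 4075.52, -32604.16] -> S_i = -7.96*(-8.00)^i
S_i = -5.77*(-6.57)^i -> [-5.77, 37.91, -249.06, 1636.33, -10750.71]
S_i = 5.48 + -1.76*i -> [5.48, 3.72, 1.96, 0.2, -1.56]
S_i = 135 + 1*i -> [135, 136, 137, 138, 139]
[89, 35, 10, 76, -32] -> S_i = Random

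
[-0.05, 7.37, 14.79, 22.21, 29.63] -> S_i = -0.05 + 7.42*i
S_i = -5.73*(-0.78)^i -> [-5.73, 4.47, -3.49, 2.72, -2.12]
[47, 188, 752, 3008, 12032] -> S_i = 47*4^i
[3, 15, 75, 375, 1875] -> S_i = 3*5^i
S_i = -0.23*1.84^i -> [-0.23, -0.42, -0.78, -1.43, -2.64]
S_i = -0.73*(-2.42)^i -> [-0.73, 1.77, -4.28, 10.35, -25.04]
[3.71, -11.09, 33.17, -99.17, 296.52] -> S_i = 3.71*(-2.99)^i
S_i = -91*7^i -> [-91, -637, -4459, -31213, -218491]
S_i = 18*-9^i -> [18, -162, 1458, -13122, 118098]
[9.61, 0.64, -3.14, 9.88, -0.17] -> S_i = Random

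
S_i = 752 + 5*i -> [752, 757, 762, 767, 772]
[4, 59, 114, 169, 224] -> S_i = 4 + 55*i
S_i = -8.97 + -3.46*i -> [-8.97, -12.43, -15.89, -19.35, -22.81]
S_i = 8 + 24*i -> [8, 32, 56, 80, 104]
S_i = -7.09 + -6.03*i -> [-7.09, -13.12, -19.15, -25.18, -31.21]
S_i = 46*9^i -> [46, 414, 3726, 33534, 301806]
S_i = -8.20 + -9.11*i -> [-8.2, -17.31, -26.42, -35.53, -44.64]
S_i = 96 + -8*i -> [96, 88, 80, 72, 64]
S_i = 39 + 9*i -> [39, 48, 57, 66, 75]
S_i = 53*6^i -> [53, 318, 1908, 11448, 68688]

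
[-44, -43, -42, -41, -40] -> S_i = -44 + 1*i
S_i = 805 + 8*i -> [805, 813, 821, 829, 837]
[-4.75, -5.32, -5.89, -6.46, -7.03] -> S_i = -4.75 + -0.57*i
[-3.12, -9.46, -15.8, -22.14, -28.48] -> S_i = -3.12 + -6.34*i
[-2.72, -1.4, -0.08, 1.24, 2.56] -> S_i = -2.72 + 1.32*i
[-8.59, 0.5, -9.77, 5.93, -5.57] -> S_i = Random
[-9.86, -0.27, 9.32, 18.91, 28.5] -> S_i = -9.86 + 9.59*i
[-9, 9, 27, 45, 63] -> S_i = -9 + 18*i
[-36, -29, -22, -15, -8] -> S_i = -36 + 7*i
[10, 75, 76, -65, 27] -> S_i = Random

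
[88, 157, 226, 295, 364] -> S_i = 88 + 69*i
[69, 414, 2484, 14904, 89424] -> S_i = 69*6^i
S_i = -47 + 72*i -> [-47, 25, 97, 169, 241]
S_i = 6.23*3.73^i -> [6.23, 23.24, 86.68, 323.31, 1205.93]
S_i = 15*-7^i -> [15, -105, 735, -5145, 36015]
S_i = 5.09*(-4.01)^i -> [5.09, -20.41, 81.85, -328.21, 1316.12]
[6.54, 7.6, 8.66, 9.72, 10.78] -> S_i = 6.54 + 1.06*i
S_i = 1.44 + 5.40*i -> [1.44, 6.84, 12.24, 17.64, 23.04]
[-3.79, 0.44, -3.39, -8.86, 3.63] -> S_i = Random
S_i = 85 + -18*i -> [85, 67, 49, 31, 13]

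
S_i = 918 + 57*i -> [918, 975, 1032, 1089, 1146]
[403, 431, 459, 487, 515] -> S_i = 403 + 28*i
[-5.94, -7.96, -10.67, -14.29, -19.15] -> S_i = -5.94*1.34^i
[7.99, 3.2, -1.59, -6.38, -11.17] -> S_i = 7.99 + -4.79*i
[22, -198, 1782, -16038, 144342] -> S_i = 22*-9^i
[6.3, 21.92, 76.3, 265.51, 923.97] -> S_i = 6.30*3.48^i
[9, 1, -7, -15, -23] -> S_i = 9 + -8*i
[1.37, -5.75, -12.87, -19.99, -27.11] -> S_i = 1.37 + -7.12*i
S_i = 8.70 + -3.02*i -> [8.7, 5.68, 2.66, -0.36, -3.38]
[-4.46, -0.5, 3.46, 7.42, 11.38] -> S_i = -4.46 + 3.96*i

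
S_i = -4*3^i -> [-4, -12, -36, -108, -324]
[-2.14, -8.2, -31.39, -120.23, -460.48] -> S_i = -2.14*3.83^i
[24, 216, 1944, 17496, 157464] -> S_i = 24*9^i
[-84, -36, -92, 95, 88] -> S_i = Random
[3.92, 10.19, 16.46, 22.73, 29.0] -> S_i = 3.92 + 6.27*i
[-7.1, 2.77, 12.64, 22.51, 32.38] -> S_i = -7.10 + 9.87*i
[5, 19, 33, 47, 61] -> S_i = 5 + 14*i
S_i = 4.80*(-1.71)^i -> [4.8, -8.21, 14.04, -24.0, 41.04]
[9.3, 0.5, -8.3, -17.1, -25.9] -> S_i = 9.30 + -8.80*i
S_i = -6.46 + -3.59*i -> [-6.46, -10.05, -13.64, -17.23, -20.82]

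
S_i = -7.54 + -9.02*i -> [-7.54, -16.56, -25.58, -34.6, -43.62]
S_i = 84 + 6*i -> [84, 90, 96, 102, 108]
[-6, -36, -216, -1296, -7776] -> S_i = -6*6^i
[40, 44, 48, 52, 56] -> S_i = 40 + 4*i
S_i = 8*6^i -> [8, 48, 288, 1728, 10368]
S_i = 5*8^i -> [5, 40, 320, 2560, 20480]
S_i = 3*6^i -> [3, 18, 108, 648, 3888]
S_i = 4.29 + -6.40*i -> [4.29, -2.11, -8.51, -14.91, -21.31]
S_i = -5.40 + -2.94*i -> [-5.4, -8.34, -11.28, -14.22, -17.16]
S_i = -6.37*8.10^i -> [-6.37, -51.6, -417.94, -3385.28, -27420.76]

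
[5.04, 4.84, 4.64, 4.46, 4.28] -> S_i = 5.04*0.96^i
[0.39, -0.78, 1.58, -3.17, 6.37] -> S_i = 0.39*(-2.01)^i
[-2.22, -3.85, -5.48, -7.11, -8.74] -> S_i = -2.22 + -1.63*i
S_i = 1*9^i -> [1, 9, 81, 729, 6561]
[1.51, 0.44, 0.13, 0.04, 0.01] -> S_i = 1.51*0.29^i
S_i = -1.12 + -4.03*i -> [-1.12, -5.15, -9.18, -13.21, -17.24]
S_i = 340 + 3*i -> [340, 343, 346, 349, 352]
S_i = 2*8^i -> [2, 16, 128, 1024, 8192]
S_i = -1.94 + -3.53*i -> [-1.94, -5.47, -9.0, -12.53, -16.06]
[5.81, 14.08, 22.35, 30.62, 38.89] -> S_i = 5.81 + 8.27*i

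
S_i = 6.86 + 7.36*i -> [6.86, 14.22, 21.58, 28.94, 36.3]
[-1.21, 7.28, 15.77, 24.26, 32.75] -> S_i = -1.21 + 8.49*i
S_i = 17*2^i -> [17, 34, 68, 136, 272]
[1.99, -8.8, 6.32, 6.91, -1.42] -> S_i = Random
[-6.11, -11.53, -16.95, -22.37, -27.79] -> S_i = -6.11 + -5.42*i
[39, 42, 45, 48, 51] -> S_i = 39 + 3*i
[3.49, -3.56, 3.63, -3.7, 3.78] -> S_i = 3.49*(-1.02)^i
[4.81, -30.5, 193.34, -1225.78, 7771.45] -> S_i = 4.81*(-6.34)^i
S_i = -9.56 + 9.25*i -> [-9.56, -0.31, 8.94, 18.19, 27.44]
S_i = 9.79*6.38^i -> [9.79, 62.46, 398.5, 2542.4, 16220.54]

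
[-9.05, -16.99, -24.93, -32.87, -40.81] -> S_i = -9.05 + -7.94*i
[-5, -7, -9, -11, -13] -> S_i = -5 + -2*i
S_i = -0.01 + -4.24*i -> [-0.01, -4.25, -8.49, -12.73, -16.97]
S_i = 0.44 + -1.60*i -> [0.44, -1.16, -2.76, -4.36, -5.96]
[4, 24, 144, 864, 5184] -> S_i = 4*6^i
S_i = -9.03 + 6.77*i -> [-9.03, -2.26, 4.51, 11.28, 18.05]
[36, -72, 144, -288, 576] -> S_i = 36*-2^i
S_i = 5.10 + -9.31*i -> [5.1, -4.21, -13.52, -22.83, -32.14]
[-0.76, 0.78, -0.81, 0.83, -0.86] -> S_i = -0.76*(-1.03)^i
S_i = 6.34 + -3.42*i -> [6.34, 2.92, -0.5, -3.92, -7.34]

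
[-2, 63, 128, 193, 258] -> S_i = -2 + 65*i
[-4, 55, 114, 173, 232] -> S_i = -4 + 59*i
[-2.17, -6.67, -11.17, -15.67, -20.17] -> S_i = -2.17 + -4.50*i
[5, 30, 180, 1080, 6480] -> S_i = 5*6^i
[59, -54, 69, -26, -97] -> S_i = Random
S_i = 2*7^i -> [2, 14, 98, 686, 4802]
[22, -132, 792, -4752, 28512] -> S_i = 22*-6^i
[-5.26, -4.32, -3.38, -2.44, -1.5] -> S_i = -5.26 + 0.94*i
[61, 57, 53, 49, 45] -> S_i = 61 + -4*i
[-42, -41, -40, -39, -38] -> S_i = -42 + 1*i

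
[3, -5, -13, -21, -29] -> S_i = 3 + -8*i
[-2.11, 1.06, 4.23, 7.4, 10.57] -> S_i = -2.11 + 3.17*i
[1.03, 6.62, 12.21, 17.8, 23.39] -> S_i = 1.03 + 5.59*i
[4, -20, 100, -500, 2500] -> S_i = 4*-5^i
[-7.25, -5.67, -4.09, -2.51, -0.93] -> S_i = -7.25 + 1.58*i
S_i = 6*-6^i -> [6, -36, 216, -1296, 7776]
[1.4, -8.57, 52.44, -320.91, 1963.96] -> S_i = 1.40*(-6.12)^i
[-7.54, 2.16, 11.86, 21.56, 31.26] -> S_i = -7.54 + 9.70*i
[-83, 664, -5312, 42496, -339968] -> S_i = -83*-8^i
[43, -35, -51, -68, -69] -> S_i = Random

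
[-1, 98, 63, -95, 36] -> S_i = Random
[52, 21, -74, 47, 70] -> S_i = Random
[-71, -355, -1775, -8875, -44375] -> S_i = -71*5^i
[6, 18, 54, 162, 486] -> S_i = 6*3^i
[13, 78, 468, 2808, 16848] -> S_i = 13*6^i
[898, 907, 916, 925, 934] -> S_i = 898 + 9*i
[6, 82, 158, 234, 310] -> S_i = 6 + 76*i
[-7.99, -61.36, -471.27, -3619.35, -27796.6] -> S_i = -7.99*7.68^i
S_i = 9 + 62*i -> [9, 71, 133, 195, 257]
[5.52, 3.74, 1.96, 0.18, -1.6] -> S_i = 5.52 + -1.78*i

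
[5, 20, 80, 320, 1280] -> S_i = 5*4^i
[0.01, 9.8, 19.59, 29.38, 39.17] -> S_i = 0.01 + 9.79*i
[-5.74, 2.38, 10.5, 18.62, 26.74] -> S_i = -5.74 + 8.12*i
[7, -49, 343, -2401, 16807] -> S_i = 7*-7^i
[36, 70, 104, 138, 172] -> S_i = 36 + 34*i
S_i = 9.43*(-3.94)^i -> [9.43, -37.15, 146.39, -576.77, 2272.46]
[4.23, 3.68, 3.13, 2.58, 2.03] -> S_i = 4.23 + -0.55*i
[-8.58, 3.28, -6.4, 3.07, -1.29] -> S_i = Random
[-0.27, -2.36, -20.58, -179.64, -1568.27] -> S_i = -0.27*8.73^i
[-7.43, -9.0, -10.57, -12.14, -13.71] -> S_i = -7.43 + -1.57*i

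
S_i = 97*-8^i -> [97, -776, 6208, -49664, 397312]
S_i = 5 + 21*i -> [5, 26, 47, 68, 89]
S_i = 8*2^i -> [8, 16, 32, 64, 128]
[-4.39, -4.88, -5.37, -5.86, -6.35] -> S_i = -4.39 + -0.49*i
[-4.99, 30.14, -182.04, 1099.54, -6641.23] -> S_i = -4.99*(-6.04)^i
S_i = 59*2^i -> [59, 118, 236, 472, 944]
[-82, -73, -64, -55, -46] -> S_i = -82 + 9*i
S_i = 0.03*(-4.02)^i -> [0.03, -0.12, 0.48, -1.95, 7.83]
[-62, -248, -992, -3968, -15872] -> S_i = -62*4^i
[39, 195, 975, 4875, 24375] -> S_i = 39*5^i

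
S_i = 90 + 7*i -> [90, 97, 104, 111, 118]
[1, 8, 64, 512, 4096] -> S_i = 1*8^i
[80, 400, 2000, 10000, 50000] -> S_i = 80*5^i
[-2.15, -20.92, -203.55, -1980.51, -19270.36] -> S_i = -2.15*9.73^i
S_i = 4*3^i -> [4, 12, 36, 108, 324]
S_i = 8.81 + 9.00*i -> [8.81, 17.81, 26.81, 35.81, 44.81]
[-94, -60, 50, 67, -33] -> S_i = Random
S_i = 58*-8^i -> [58, -464, 3712, -29696, 237568]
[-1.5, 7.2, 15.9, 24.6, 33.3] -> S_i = -1.50 + 8.70*i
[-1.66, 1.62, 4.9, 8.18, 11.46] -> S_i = -1.66 + 3.28*i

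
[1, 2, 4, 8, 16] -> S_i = 1*2^i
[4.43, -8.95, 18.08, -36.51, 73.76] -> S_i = 4.43*(-2.02)^i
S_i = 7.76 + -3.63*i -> [7.76, 4.13, 0.5, -3.13, -6.76]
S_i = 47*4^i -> [47, 188, 752, 3008, 12032]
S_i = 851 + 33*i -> [851, 884, 917, 950, 983]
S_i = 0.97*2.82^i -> [0.97, 2.74, 7.71, 21.75, 61.34]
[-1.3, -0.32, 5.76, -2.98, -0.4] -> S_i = Random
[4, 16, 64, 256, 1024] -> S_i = 4*4^i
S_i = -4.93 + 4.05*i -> [-4.93, -0.88, 3.17, 7.22, 11.27]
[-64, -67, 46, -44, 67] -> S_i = Random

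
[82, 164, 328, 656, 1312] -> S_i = 82*2^i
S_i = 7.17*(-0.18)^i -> [7.17, -1.29, 0.23, -0.04, 0.01]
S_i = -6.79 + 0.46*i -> [-6.79, -6.33, -5.87, -5.41, -4.95]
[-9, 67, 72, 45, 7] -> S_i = Random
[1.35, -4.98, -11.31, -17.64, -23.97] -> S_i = 1.35 + -6.33*i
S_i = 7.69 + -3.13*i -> [7.69, 4.56, 1.43, -1.7, -4.83]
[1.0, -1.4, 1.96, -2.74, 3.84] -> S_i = 1.00*(-1.40)^i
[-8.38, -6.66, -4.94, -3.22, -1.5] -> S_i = -8.38 + 1.72*i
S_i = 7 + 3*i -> [7, 10, 13, 16, 19]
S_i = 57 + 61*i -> [57, 118, 179, 240, 301]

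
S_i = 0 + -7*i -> [0, -7, -14, -21, -28]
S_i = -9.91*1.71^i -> [-9.91, -16.95, -28.98, -49.55, -84.73]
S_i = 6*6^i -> [6, 36, 216, 1296, 7776]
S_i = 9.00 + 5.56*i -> [9.0, 14.56, 20.12, 25.68, 31.24]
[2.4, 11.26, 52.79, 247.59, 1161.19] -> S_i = 2.40*4.69^i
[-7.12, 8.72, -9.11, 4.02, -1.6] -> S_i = Random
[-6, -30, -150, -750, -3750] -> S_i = -6*5^i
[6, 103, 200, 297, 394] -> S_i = 6 + 97*i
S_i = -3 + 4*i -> [-3, 1, 5, 9, 13]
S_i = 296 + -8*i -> [296, 288, 280, 272, 264]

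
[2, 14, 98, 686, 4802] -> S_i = 2*7^i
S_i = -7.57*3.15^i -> [-7.57, -23.85, -75.11, -236.61, -745.31]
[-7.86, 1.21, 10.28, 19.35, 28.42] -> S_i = -7.86 + 9.07*i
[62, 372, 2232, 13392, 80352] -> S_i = 62*6^i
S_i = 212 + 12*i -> [212, 224, 236, 248, 260]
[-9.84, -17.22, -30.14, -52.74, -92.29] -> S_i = -9.84*1.75^i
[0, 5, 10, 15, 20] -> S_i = 0 + 5*i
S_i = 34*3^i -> [34, 102, 306, 918, 2754]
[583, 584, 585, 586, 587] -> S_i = 583 + 1*i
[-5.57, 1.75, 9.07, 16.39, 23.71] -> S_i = -5.57 + 7.32*i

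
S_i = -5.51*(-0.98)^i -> [-5.51, 5.4, -5.29, 5.19, -5.08]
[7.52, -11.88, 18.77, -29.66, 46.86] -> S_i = 7.52*(-1.58)^i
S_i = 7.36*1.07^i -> [7.36, 7.88, 8.43, 9.02, 9.65]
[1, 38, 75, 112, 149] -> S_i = 1 + 37*i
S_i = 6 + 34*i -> [6, 40, 74, 108, 142]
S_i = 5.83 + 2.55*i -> [5.83, 8.38, 10.93, 13.48, 16.03]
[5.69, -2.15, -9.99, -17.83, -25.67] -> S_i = 5.69 + -7.84*i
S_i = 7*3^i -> [7, 21, 63, 189, 567]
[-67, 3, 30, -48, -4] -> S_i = Random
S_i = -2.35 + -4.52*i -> [-2.35, -6.87, -11.39, -15.91, -20.43]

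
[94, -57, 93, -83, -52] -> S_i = Random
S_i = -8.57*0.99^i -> [-8.57, -8.48, -8.4, -8.32, -8.23]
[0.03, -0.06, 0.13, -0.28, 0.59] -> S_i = 0.03*(-2.11)^i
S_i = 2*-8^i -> [2, -16, 128, -1024, 8192]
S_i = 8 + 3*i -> [8, 11, 14, 17, 20]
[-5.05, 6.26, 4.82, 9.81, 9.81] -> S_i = Random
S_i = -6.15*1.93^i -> [-6.15, -11.87, -22.91, -44.21, -85.33]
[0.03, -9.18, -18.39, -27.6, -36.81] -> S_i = 0.03 + -9.21*i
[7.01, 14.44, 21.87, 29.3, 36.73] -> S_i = 7.01 + 7.43*i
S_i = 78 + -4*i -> [78, 74, 70, 66, 62]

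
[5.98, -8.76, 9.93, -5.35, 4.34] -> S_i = Random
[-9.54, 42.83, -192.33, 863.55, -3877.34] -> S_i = -9.54*(-4.49)^i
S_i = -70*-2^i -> [-70, 140, -280, 560, -1120]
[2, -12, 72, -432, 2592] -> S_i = 2*-6^i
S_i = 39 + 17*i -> [39, 56, 73, 90, 107]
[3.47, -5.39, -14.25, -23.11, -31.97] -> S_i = 3.47 + -8.86*i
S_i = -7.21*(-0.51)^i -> [-7.21, 3.68, -1.88, 0.96, -0.49]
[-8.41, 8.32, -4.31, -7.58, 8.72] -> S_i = Random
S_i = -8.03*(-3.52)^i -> [-8.03, 28.27, -99.49, 350.22, -1232.78]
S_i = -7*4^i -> [-7, -28, -112, -448, -1792]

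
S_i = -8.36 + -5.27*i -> [-8.36, -13.63, -18.9, -24.17, -29.44]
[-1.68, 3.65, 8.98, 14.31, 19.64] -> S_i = -1.68 + 5.33*i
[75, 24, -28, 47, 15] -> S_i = Random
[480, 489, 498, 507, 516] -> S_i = 480 + 9*i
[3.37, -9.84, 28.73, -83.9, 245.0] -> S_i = 3.37*(-2.92)^i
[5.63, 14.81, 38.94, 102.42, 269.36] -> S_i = 5.63*2.63^i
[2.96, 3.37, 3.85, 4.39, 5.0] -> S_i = 2.96*1.14^i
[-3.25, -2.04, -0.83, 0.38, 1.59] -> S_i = -3.25 + 1.21*i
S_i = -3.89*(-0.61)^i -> [-3.89, 2.37, -1.45, 0.88, -0.54]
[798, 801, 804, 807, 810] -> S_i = 798 + 3*i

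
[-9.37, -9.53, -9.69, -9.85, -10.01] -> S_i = -9.37 + -0.16*i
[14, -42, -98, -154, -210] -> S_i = 14 + -56*i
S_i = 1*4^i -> [1, 4, 16, 64, 256]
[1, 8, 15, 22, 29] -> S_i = 1 + 7*i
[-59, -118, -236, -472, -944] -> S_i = -59*2^i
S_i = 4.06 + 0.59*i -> [4.06, 4.65, 5.24, 5.83, 6.42]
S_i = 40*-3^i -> [40, -120, 360, -1080, 3240]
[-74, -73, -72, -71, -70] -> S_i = -74 + 1*i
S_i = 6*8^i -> [6, 48, 384, 3072, 24576]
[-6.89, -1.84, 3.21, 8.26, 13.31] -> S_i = -6.89 + 5.05*i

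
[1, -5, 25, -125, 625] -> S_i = 1*-5^i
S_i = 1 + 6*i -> [1, 7, 13, 19, 25]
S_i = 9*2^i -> [9, 18, 36, 72, 144]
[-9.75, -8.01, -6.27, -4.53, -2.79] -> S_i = -9.75 + 1.74*i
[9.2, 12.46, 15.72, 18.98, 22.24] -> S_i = 9.20 + 3.26*i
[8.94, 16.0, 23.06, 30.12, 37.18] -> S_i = 8.94 + 7.06*i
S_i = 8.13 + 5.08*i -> [8.13, 13.21, 18.29, 23.37, 28.45]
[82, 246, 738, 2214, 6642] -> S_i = 82*3^i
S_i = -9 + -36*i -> [-9, -45, -81, -117, -153]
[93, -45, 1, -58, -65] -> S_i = Random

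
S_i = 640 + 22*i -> [640, 662, 684, 706, 728]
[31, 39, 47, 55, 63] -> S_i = 31 + 8*i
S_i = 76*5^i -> [76, 380, 1900, 9500, 47500]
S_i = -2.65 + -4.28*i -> [-2.65, -6.93, -11.21, -15.49, -19.77]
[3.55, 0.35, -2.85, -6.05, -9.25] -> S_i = 3.55 + -3.20*i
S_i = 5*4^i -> [5, 20, 80, 320, 1280]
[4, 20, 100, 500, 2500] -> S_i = 4*5^i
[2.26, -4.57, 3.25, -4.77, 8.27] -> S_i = Random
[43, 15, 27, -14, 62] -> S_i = Random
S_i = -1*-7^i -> [-1, 7, -49, 343, -2401]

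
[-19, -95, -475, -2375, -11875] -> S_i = -19*5^i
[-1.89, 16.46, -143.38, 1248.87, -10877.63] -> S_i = -1.89*(-8.71)^i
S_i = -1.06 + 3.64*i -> [-1.06, 2.58, 6.22, 9.86, 13.5]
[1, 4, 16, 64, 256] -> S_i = 1*4^i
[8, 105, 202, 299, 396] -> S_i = 8 + 97*i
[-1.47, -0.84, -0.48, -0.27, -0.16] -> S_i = -1.47*0.57^i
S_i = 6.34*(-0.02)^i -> [6.34, -0.13, 0.0, -0.0, 0.0]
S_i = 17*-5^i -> [17, -85, 425, -2125, 10625]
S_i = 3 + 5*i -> [3, 8, 13, 18, 23]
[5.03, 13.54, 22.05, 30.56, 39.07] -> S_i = 5.03 + 8.51*i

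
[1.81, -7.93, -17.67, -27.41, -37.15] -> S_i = 1.81 + -9.74*i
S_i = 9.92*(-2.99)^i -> [9.92, -29.66, 88.69, -265.17, 792.86]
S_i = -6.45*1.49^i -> [-6.45, -9.61, -14.32, -21.34, -31.79]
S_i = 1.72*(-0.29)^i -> [1.72, -0.5, 0.14, -0.04, 0.01]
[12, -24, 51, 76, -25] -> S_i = Random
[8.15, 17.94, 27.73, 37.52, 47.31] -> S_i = 8.15 + 9.79*i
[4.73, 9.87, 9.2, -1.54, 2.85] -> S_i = Random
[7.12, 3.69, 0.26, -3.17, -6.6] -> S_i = 7.12 + -3.43*i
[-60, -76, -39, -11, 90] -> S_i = Random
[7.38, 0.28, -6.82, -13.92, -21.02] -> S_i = 7.38 + -7.10*i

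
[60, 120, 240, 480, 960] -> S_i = 60*2^i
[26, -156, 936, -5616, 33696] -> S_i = 26*-6^i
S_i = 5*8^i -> [5, 40, 320, 2560, 20480]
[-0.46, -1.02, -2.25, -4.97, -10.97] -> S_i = -0.46*2.21^i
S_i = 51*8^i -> [51, 408, 3264, 26112, 208896]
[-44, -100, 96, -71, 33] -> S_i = Random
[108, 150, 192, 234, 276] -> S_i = 108 + 42*i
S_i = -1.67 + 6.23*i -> [-1.67, 4.56, 10.79, 17.02, 23.25]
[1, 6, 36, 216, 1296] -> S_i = 1*6^i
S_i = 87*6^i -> [87, 522, 3132, 18792, 112752]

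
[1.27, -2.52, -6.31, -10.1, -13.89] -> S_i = 1.27 + -3.79*i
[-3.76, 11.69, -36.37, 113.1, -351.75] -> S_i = -3.76*(-3.11)^i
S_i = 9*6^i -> [9, 54, 324, 1944, 11664]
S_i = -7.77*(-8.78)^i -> [-7.77, 68.22, -598.98, 5259.02, -46174.17]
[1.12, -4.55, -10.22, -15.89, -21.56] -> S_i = 1.12 + -5.67*i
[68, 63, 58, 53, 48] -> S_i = 68 + -5*i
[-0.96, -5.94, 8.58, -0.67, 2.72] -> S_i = Random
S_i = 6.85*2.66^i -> [6.85, 18.22, 48.47, 128.92, 342.94]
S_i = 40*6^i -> [40, 240, 1440, 8640, 51840]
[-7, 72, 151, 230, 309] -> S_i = -7 + 79*i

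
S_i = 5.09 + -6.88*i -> [5.09, -1.79, -8.67, -15.55, -22.43]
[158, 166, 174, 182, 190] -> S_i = 158 + 8*i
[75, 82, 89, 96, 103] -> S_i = 75 + 7*i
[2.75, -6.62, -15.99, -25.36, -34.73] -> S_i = 2.75 + -9.37*i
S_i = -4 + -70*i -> [-4, -74, -144, -214, -284]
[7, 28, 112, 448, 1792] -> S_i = 7*4^i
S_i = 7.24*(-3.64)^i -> [7.24, -26.35, 95.93, -349.17, 1271.0]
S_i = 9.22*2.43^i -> [9.22, 22.4, 54.44, 132.3, 321.48]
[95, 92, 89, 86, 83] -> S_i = 95 + -3*i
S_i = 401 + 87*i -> [401, 488, 575, 662, 749]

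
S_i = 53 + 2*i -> [53, 55, 57, 59, 61]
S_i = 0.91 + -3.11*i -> [0.91, -2.2, -5.31, -8.42, -11.53]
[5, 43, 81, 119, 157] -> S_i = 5 + 38*i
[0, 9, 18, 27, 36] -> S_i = 0 + 9*i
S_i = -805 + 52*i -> [-805, -753, -701, -649, -597]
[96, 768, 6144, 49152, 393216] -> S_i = 96*8^i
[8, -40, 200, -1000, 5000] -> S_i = 8*-5^i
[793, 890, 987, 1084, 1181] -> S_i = 793 + 97*i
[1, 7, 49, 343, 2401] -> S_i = 1*7^i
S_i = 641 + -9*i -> [641, 632, 623, 614, 605]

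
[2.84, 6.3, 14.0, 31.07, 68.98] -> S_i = 2.84*2.22^i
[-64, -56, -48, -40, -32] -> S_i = -64 + 8*i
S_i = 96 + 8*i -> [96, 104, 112, 120, 128]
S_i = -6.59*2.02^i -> [-6.59, -13.31, -26.89, -54.32, -109.72]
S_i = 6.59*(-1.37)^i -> [6.59, -9.03, 12.37, -16.95, 23.21]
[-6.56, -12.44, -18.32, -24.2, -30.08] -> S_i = -6.56 + -5.88*i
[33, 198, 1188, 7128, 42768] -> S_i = 33*6^i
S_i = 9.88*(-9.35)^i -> [9.88, -92.38, 863.73, -8075.92, 75509.81]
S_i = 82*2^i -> [82, 164, 328, 656, 1312]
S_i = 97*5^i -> [97, 485, 2425, 12125, 60625]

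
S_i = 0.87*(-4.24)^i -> [0.87, -3.69, 15.64, -66.32, 281.18]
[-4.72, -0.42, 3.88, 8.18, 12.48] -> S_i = -4.72 + 4.30*i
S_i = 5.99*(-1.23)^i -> [5.99, -7.37, 9.06, -11.15, 13.71]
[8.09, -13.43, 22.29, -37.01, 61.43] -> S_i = 8.09*(-1.66)^i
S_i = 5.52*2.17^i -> [5.52, 11.98, 25.99, 56.41, 122.4]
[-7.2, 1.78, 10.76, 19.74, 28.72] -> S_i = -7.20 + 8.98*i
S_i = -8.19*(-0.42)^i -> [-8.19, 3.44, -1.44, 0.61, -0.25]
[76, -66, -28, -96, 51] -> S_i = Random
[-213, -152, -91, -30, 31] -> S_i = -213 + 61*i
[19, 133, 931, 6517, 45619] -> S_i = 19*7^i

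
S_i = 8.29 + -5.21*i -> [8.29, 3.08, -2.13, -7.34, -12.55]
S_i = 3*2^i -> [3, 6, 12, 24, 48]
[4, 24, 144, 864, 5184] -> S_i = 4*6^i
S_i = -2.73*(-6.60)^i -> [-2.73, 18.02, -118.92, 784.86, -5180.1]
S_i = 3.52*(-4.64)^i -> [3.52, -16.33, 75.78, -351.64, 1631.6]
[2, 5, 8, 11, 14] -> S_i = 2 + 3*i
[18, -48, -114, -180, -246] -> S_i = 18 + -66*i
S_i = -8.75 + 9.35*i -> [-8.75, 0.6, 9.95, 19.3, 28.65]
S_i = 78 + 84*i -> [78, 162, 246, 330, 414]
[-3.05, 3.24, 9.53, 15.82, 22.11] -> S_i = -3.05 + 6.29*i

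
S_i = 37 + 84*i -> [37, 121, 205, 289, 373]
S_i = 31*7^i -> [31, 217, 1519, 10633, 74431]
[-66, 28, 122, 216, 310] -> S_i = -66 + 94*i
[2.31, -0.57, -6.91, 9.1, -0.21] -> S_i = Random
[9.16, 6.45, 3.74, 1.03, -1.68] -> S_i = 9.16 + -2.71*i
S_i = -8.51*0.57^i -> [-8.51, -4.85, -2.76, -1.58, -0.9]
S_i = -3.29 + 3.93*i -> [-3.29, 0.64, 4.57, 8.5, 12.43]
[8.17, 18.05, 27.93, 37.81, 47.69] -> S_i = 8.17 + 9.88*i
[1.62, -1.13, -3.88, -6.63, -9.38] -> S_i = 1.62 + -2.75*i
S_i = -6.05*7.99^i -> [-6.05, -48.34, -386.23, -3086.0, -24657.13]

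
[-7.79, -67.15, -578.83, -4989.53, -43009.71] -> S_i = -7.79*8.62^i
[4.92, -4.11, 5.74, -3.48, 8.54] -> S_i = Random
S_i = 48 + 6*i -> [48, 54, 60, 66, 72]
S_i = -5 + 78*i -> [-5, 73, 151, 229, 307]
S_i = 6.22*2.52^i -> [6.22, 15.67, 39.5, 99.54, 250.84]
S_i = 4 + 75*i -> [4, 79, 154, 229, 304]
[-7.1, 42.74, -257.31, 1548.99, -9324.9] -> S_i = -7.10*(-6.02)^i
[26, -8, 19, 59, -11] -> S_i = Random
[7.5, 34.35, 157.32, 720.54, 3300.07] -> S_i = 7.50*4.58^i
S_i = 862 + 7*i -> [862, 869, 876, 883, 890]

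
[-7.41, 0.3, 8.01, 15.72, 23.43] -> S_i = -7.41 + 7.71*i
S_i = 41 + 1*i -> [41, 42, 43, 44, 45]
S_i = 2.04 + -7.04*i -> [2.04, -5.0, -12.04, -19.08, -26.12]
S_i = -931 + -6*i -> [-931, -937, -943, -949, -955]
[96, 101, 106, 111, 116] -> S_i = 96 + 5*i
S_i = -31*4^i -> [-31, -124, -496, -1984, -7936]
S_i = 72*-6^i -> [72, -432, 2592, -15552, 93312]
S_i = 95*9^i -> [95, 855, 7695, 69255, 623295]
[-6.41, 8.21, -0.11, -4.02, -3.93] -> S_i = Random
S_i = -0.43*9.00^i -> [-0.43, -3.87, -34.83, -313.47, -2821.23]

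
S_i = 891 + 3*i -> [891, 894, 897, 900, 903]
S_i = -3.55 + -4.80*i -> [-3.55, -8.35, -13.15, -17.95, -22.75]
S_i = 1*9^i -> [1, 9, 81, 729, 6561]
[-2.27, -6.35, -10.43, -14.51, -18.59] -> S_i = -2.27 + -4.08*i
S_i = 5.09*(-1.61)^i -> [5.09, -8.19, 13.19, -21.24, 34.2]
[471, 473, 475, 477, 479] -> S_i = 471 + 2*i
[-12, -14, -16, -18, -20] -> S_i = -12 + -2*i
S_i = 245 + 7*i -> [245, 252, 259, 266, 273]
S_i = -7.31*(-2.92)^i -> [-7.31, 21.35, -62.33, 182.0, -531.43]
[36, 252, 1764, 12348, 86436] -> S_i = 36*7^i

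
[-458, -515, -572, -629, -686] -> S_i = -458 + -57*i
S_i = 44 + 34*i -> [44, 78, 112, 146, 180]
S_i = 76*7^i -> [76, 532, 3724, 26068, 182476]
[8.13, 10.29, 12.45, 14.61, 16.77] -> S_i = 8.13 + 2.16*i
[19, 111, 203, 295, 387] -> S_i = 19 + 92*i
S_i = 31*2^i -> [31, 62, 124, 248, 496]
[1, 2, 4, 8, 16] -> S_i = 1*2^i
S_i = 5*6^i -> [5, 30, 180, 1080, 6480]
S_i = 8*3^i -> [8, 24, 72, 216, 648]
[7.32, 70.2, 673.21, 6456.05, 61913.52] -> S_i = 7.32*9.59^i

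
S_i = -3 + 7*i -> [-3, 4, 11, 18, 25]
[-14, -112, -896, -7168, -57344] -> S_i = -14*8^i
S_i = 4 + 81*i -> [4, 85, 166, 247, 328]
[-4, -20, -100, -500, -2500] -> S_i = -4*5^i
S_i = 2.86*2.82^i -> [2.86, 8.07, 22.74, 64.14, 180.87]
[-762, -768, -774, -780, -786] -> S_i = -762 + -6*i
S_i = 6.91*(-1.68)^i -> [6.91, -11.61, 19.5, -32.76, 55.04]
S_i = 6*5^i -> [6, 30, 150, 750, 3750]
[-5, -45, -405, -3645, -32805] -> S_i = -5*9^i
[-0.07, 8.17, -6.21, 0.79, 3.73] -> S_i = Random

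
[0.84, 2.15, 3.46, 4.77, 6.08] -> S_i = 0.84 + 1.31*i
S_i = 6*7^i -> [6, 42, 294, 2058, 14406]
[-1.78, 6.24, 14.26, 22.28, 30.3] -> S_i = -1.78 + 8.02*i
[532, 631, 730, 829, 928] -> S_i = 532 + 99*i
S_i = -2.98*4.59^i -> [-2.98, -13.68, -62.78, -288.17, -1322.72]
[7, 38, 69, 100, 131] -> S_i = 7 + 31*i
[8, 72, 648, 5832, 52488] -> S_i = 8*9^i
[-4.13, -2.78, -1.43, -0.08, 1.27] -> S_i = -4.13 + 1.35*i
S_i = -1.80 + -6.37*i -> [-1.8, -8.17, -14.54, -20.91, -27.28]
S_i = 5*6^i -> [5, 30, 180, 1080, 6480]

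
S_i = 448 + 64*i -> [448, 512, 576, 640, 704]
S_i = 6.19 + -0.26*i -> [6.19, 5.93, 5.67, 5.41, 5.15]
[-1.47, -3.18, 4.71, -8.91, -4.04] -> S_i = Random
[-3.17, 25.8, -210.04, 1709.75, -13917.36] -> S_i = -3.17*(-8.14)^i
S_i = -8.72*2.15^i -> [-8.72, -18.75, -40.31, -86.66, -186.32]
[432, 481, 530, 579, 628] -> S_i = 432 + 49*i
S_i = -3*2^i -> [-3, -6, -12, -24, -48]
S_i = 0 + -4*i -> [0, -4, -8, -12, -16]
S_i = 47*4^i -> [47, 188, 752, 3008, 12032]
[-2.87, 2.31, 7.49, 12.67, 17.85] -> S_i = -2.87 + 5.18*i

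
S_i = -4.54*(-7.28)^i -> [-4.54, 33.05, -240.61, 1751.66, -12752.09]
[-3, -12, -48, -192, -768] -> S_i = -3*4^i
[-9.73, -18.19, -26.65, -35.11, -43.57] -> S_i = -9.73 + -8.46*i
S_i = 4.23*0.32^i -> [4.23, 1.35, 0.43, 0.14, 0.04]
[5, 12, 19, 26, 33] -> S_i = 5 + 7*i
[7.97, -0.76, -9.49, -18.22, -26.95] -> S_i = 7.97 + -8.73*i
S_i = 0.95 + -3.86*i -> [0.95, -2.91, -6.77, -10.63, -14.49]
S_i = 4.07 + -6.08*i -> [4.07, -2.01, -8.09, -14.17, -20.25]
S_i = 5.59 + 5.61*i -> [5.59, 11.2, 16.81, 22.42, 28.03]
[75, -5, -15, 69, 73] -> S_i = Random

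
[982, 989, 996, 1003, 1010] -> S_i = 982 + 7*i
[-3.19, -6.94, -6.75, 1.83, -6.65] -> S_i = Random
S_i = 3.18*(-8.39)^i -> [3.18, -26.68, 223.85, -1878.08, 15757.05]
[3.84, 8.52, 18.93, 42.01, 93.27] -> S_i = 3.84*2.22^i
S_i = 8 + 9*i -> [8, 17, 26, 35, 44]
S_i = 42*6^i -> [42, 252, 1512, 9072, 54432]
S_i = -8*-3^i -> [-8, 24, -72, 216, -648]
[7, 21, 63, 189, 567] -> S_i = 7*3^i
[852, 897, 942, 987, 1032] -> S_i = 852 + 45*i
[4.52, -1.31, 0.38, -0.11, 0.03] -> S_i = 4.52*(-0.29)^i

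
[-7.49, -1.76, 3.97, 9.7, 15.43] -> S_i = -7.49 + 5.73*i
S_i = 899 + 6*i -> [899, 905, 911, 917, 923]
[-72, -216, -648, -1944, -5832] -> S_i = -72*3^i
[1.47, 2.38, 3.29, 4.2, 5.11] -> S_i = 1.47 + 0.91*i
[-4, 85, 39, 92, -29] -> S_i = Random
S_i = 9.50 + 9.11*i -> [9.5, 18.61, 27.72, 36.83, 45.94]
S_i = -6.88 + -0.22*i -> [-6.88, -7.1, -7.32, -7.54, -7.76]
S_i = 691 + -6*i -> [691, 685, 679, 673, 667]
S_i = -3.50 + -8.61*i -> [-3.5, -12.11, -20.72, -29.33, -37.94]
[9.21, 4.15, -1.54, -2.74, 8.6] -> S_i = Random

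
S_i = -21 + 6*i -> [-21, -15, -9, -3, 3]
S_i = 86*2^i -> [86, 172, 344, 688, 1376]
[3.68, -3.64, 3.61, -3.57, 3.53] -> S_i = 3.68*(-0.99)^i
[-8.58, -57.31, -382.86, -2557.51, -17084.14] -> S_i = -8.58*6.68^i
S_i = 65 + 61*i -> [65, 126, 187, 248, 309]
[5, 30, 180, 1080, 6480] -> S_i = 5*6^i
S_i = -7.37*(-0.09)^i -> [-7.37, 0.66, -0.06, 0.01, -0.0]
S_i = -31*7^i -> [-31, -217, -1519, -10633, -74431]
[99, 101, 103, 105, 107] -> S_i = 99 + 2*i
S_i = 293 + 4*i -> [293, 297, 301, 305, 309]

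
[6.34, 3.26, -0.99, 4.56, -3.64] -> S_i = Random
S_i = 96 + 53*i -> [96, 149, 202, 255, 308]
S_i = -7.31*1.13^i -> [-7.31, -8.26, -9.33, -10.55, -11.92]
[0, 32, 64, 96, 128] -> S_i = 0 + 32*i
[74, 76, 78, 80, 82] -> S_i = 74 + 2*i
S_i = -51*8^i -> [-51, -408, -3264, -26112, -208896]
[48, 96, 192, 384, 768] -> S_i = 48*2^i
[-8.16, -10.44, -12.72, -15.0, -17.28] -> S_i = -8.16 + -2.28*i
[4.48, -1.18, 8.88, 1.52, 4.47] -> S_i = Random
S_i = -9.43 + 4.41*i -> [-9.43, -5.02, -0.61, 3.8, 8.21]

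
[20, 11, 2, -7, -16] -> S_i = 20 + -9*i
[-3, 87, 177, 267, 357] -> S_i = -3 + 90*i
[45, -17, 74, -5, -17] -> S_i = Random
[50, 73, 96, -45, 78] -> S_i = Random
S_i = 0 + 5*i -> [0, 5, 10, 15, 20]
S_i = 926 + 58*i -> [926, 984, 1042, 1100, 1158]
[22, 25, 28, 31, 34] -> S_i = 22 + 3*i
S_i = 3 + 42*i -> [3, 45, 87, 129, 171]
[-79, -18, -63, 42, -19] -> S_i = Random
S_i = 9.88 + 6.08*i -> [9.88, 15.96, 22.04, 28.12, 34.2]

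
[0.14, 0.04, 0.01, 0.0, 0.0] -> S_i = 0.14*0.29^i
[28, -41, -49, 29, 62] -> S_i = Random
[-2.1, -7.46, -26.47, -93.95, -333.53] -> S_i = -2.10*3.55^i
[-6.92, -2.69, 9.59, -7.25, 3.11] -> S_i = Random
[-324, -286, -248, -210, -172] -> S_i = -324 + 38*i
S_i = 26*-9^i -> [26, -234, 2106, -18954, 170586]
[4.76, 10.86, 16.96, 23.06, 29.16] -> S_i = 4.76 + 6.10*i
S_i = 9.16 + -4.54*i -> [9.16, 4.62, 0.08, -4.46, -9.0]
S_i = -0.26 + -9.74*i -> [-0.26, -10.0, -19.74, -29.48, -39.22]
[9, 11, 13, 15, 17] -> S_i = 9 + 2*i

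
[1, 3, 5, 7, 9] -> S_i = 1 + 2*i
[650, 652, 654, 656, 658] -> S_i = 650 + 2*i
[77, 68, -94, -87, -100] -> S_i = Random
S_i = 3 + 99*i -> [3, 102, 201, 300, 399]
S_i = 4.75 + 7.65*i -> [4.75, 12.4, 20.05, 27.7, 35.35]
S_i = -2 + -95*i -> [-2, -97, -192, -287, -382]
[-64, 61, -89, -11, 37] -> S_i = Random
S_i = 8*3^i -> [8, 24, 72, 216, 648]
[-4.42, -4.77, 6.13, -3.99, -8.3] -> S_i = Random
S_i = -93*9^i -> [-93, -837, -7533, -67797, -610173]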